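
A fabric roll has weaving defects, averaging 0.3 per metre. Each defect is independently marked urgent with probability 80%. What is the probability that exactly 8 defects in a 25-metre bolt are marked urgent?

Thinning: the defects that are marked urgent themselves form a Poisson process with rate 0.8 × 0.3 = 0.24 per metre.
Over the interval, μ = 0.24 × 25 = 6 (a 25-metre bolt = 25 metres).
P(N = 8) = e^(−6) · 6^8/8! ≈ 0.1033.

0.1033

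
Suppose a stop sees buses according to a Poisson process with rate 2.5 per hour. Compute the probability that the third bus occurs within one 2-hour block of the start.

Over the interval, μ = 2.5 × 2 = 5 (a 2-hour block = 2 hours).
The third arrival falls in the interval iff at least 3 events occur there: P(S_3 ≤ t) = P(N ≥ 3) = 1 − P(N ≤ 2) ≈ 0.8753.

0.8753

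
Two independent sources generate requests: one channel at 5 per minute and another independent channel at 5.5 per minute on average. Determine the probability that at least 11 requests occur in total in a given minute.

Independent Poisson processes superpose: combined rate λ = 5 + 5.5 = 10.5 per minute.
So μ = 10.5.
P(N ≥ 11) = 1 − P(N ≤ 10) ≈ 0.4793.

0.4793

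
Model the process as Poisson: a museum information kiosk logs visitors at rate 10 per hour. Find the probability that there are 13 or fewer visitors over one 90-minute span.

0.3632

Over the interval, μ = 10 × 1.5 = 15 (a 90-minute span = 1.5 hours).
P(N ≤ 13) = Σ_{j=0}^{13} e^(−μ) μ^j/j! ≈ 0.3632.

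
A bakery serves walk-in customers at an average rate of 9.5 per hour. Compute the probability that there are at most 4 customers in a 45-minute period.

0.1619

Over the interval, μ = 9.5 × 0.75 = 7.125 (a 45-minute period = 0.75 hours).
P(N ≤ 4) = Σ_{j=0}^{4} e^(−μ) μ^j/j! ≈ 0.1619.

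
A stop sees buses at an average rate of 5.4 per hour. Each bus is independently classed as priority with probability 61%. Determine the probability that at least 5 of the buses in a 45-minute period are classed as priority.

Thinning: the buses that are classed as priority themselves form a Poisson process with rate 0.61 × 5.4 = 3.294 per hour.
Over the interval, μ = 3.294 × 0.75 = 2.4705 (a 45-minute period = 0.75 hours).
P(N ≥ 5) = 1 − P(N ≤ 4) ≈ 0.1049.

0.1049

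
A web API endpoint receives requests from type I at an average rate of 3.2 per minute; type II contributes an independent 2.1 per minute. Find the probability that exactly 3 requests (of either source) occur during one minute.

Independent Poisson processes superpose: combined rate λ = 3.2 + 2.1 = 5.3 per minute.
So μ = 5.3.
P(N = 3) = e^(−5.3) · 5.3^3/3! ≈ 0.1239.

0.1239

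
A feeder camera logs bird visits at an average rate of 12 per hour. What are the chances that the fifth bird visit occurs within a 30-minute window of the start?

Over the interval, μ = 12 × 0.5 = 6 (a 30-minute window = 0.5 hours).
The fifth arrival falls in the interval iff at least 5 events occur there: P(S_5 ≤ t) = P(N ≥ 5) = 1 − P(N ≤ 4) ≈ 0.7149.

0.7149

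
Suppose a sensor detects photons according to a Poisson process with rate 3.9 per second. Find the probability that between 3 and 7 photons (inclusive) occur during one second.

With mean μ = 3.9 per second,
P(3 ≤ N ≤ 7) = Σ_{j=3}^{7} e^(−3.9) · 3.9^j/j! ≈ 0.7015.

0.7015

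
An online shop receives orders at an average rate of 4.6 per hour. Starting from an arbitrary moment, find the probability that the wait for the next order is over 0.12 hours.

The wait for the next event is exponential with rate λ = 4.6 per hour.
P(T > 0.12) = e^(−λt) = e^(−4.6 × 0.12) = e^(−0.552) ≈ 0.5758.

0.5758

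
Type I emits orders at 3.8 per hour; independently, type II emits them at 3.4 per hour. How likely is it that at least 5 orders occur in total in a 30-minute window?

0.2936

Independent Poisson processes superpose: combined rate λ = 3.8 + 3.4 = 7.2 per hour.
Over the interval, μ = 7.2 × 0.5 = 3.6 (a 30-minute window = 0.5 hours).
P(N ≥ 5) = 1 − P(N ≤ 4) ≈ 0.2936.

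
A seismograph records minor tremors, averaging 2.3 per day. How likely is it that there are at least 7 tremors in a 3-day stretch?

Over the interval, μ = 2.3 × 3 = 6.9 (a 3-day stretch = 3 days).
P(N ≥ 7) = 1 − P(N ≤ 6) = 1 − Σ_{j=0}^{6} e^(−μ) μ^j/j! ≈ 0.5353.

0.5353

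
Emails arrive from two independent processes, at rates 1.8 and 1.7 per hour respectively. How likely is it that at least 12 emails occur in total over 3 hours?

Independent Poisson processes superpose: combined rate λ = 1.8 + 1.7 = 3.5 per hour.
Over the interval, μ = 3.5 × 3 = 10.5 (3 hours).
P(N ≥ 12) = 1 − P(N ≤ 11) ≈ 0.3613.

0.3613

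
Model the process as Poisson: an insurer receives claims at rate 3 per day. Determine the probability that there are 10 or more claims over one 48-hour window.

0.0839

Over the interval, μ = 3 × 2 = 6 (a 48-hour window = 2 days).
P(N ≥ 10) = 1 − P(N ≤ 9) = 1 − Σ_{j=0}^{9} e^(−μ) μ^j/j! ≈ 0.0839.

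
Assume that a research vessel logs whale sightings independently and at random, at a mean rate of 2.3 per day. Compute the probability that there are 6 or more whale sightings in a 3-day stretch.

Over the interval, μ = 2.3 × 3 = 6.9 (a 3-day stretch = 3 days).
P(N ≥ 6) = 1 − P(N ≤ 5) = 1 − Σ_{j=0}^{5} e^(−μ) μ^j/j! ≈ 0.6863.

0.6863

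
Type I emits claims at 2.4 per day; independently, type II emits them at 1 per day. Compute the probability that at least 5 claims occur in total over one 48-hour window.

Independent Poisson processes superpose: combined rate λ = 2.4 + 1 = 3.4 per day.
Over the interval, μ = 3.4 × 2 = 6.8 (a 48-hour window = 2 days).
P(N ≥ 5) = 1 − P(N ≤ 4) ≈ 0.8080.

0.8080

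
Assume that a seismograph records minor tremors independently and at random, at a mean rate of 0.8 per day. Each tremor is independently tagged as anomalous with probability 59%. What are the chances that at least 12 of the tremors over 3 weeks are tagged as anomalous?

0.2933

Thinning: the tremors that are tagged as anomalous themselves form a Poisson process with rate 0.59 × 0.8 = 0.472 per day.
Over the interval, μ = 0.472 × 21 = 9.912 (3 weeks = 21 days).
P(N ≥ 12) = 1 − P(N ≤ 11) ≈ 0.2933.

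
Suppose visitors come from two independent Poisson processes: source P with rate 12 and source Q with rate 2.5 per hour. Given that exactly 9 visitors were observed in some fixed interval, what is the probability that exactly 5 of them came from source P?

0.0432

Given the total, each event is independently from source P with probability p = λ_P/(λ_P+λ_Q) = 12/14.5 ≈ 0.8276.
So K ~ Binomial(9, 12/14.5): P(K = 5) = C(9,5) · (12/14.5)^5 · (2.5/14.5)^4 ≈ 0.0432.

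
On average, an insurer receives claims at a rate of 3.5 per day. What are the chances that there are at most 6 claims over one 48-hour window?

0.4497

Over the interval, μ = 3.5 × 2 = 7 (a 48-hour window = 2 days).
P(N ≤ 6) = Σ_{j=0}^{6} e^(−μ) μ^j/j! ≈ 0.4497.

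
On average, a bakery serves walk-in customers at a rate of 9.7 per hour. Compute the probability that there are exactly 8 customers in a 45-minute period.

Over the interval, μ = 9.7 × 0.75 = 7.275 (a 45-minute period = 0.75 hours).
P(N = 8) = e^(−μ) μ^8/8! = e^(−7.275) · 7.275^8/40320 ≈ 0.1348.

0.1348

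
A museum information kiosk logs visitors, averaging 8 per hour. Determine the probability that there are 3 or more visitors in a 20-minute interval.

0.4982

Over the interval, μ = 8 × 1/3 ≈ 2.66667 (a 20-minute interval = 1/3 hours).
P(N ≥ 3) = 1 − P(N ≤ 2) = 1 − Σ_{j=0}^{2} e^(−μ) μ^j/j! ≈ 0.4982.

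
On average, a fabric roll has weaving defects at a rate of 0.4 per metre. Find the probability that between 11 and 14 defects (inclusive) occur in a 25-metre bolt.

0.3335

Over the interval, μ = 0.4 × 25 = 10 (a 25-metre bolt = 25 metres).
P(11 ≤ N ≤ 14) = Σ_{j=11}^{14} e^(−10) · 10^j/j! ≈ 0.3335.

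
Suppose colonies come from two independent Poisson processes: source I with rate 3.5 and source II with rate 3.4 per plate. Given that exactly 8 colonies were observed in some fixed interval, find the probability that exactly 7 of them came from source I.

Given the total, each event is independently from source I with probability p = λ_I/(λ_I+λ_II) = 3.5/6.9 ≈ 0.5072.
So K ~ Binomial(8, 3.5/6.9): P(K = 7) = C(8,7) · (3.5/6.9)^7 · (3.4/6.9)^1 ≈ 0.0341.

0.0341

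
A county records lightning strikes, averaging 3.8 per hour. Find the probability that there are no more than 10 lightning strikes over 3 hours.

0.4131

Over the interval, μ = 3.8 × 3 = 11.4 (3 hours).
P(N ≤ 10) = Σ_{j=0}^{10} e^(−μ) μ^j/j! ≈ 0.4131.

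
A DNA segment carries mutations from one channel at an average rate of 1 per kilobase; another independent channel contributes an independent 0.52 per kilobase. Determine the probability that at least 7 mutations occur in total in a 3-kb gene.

0.1767

Independent Poisson processes superpose: combined rate λ = 1 + 0.52 = 1.52 per kilobase.
Over the interval, μ = 1.52 × 3 = 4.56 (a 3-kb gene = 3 kilobases).
P(N ≥ 7) = 1 − P(N ≤ 6) ≈ 0.1767.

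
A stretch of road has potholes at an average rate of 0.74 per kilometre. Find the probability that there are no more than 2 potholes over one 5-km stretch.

0.2854

Over the interval, μ = 0.74 × 5 = 3.7 (a 5-km stretch = 5 kilometres).
P(N ≤ 2) = Σ_{j=0}^{2} e^(−μ) μ^j/j! ≈ 0.2854.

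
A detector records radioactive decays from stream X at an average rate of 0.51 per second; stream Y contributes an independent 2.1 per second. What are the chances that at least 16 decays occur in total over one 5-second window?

Independent Poisson processes superpose: combined rate λ = 0.51 + 2.1 = 2.61 per second.
Over the interval, μ = 2.61 × 5 = 13.05 (a 5-second window = 5 seconds).
P(N ≥ 16) = 1 − P(N ≤ 15) ≈ 0.2408.

0.2408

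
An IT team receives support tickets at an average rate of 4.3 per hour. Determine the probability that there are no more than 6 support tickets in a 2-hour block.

Over the interval, μ = 4.3 × 2 = 8.6 (a 2-hour block = 2 hours).
P(N ≤ 6) = Σ_{j=0}^{6} e^(−μ) μ^j/j! ≈ 0.2457.

0.2457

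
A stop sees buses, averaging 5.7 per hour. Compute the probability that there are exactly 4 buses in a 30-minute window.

0.1590

Over the interval, μ = 5.7 × 0.5 = 2.85 (a 30-minute window = 0.5 hours).
P(N = 4) = e^(−μ) μ^4/4! = e^(−2.85) · 2.85^4/24 ≈ 0.1590.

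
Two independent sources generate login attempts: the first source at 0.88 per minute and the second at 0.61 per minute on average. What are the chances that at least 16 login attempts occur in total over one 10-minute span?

0.4217

Independent Poisson processes superpose: combined rate λ = 0.88 + 0.61 = 1.49 per minute.
Over the interval, μ = 1.49 × 10 = 14.9 (a 10-minute span = 10 minutes).
P(N ≥ 16) = 1 − P(N ≤ 15) ≈ 0.4217.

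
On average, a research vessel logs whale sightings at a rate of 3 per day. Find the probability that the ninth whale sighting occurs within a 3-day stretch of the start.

0.5443

Over the interval, μ = 3 × 3 = 9 (a 3-day stretch = 3 days).
The ninth arrival falls in the interval iff at least 9 events occur there: P(S_9 ≤ t) = P(N ≥ 9) = 1 − P(N ≤ 8) ≈ 0.5443.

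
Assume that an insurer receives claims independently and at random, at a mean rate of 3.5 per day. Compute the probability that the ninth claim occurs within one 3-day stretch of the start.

Over the interval, μ = 3.5 × 3 = 10.5 (a 3-day stretch = 3 days).
The ninth arrival falls in the interval iff at least 9 events occur there: P(S_9 ≤ t) = P(N ≥ 9) = 1 − P(N ≤ 8) ≈ 0.7206.

0.7206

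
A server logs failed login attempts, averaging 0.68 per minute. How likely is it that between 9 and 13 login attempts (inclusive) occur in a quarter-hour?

0.5387

Over the interval, μ = 0.68 × 15 = 10.2 (a quarter-hour = 15 minutes).
P(9 ≤ N ≤ 13) = Σ_{j=9}^{13} e^(−10.2) · 10.2^j/j! ≈ 0.5387.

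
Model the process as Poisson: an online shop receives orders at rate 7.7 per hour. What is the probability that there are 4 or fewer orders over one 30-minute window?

Over the interval, μ = 7.7 × 0.5 = 3.85 (a 30-minute window = 0.5 hours).
P(N ≤ 4) = Σ_{j=0}^{4} e^(−μ) μ^j/j! ≈ 0.6581.

0.6581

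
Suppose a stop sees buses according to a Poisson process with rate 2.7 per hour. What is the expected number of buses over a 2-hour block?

E[N] = λt = 2.7 × 2 = 5.4 (a 2-hour block = 2 hours).

5.4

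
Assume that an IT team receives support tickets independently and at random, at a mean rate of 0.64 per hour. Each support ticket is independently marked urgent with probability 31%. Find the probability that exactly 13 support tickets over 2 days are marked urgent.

0.0622

Thinning: the support tickets that are marked urgent themselves form a Poisson process with rate 0.31 × 0.64 = 0.1984 per hour.
Over the interval, μ = 0.1984 × 48 = 9.5232 (2 days = 48 hours).
P(N = 13) = e^(−9.5232) · 9.5232^13/13! ≈ 0.0622.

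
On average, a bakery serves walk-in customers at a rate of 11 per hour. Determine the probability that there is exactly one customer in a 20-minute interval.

0.0937

Over the interval, μ = 11 × 1/3 ≈ 3.66667 (a 20-minute interval = 1/3 hours).
P(N = 1) = e^(−μ) μ^1/1! = e^(−3.66667) · 3.66667^1/1 ≈ 0.0937.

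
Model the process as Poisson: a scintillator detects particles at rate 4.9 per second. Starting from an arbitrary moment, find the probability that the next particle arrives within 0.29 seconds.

Inter-arrival times are exponential with rate λ = 4.9 per second.
P(T ≤ 0.29) = 1 − e^(−λt) = 1 − e^(−4.9 × 0.29) = 1 − e^(−1.421) ≈ 0.7585.

0.7585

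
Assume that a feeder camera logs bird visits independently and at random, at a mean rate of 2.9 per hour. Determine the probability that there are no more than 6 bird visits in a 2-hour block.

0.6384

Over the interval, μ = 2.9 × 2 = 5.8 (a 2-hour block = 2 hours).
P(N ≤ 6) = Σ_{j=0}^{6} e^(−μ) μ^j/j! ≈ 0.6384.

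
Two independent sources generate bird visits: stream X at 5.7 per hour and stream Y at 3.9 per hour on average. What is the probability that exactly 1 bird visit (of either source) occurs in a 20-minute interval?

Independent Poisson processes superpose: combined rate λ = 5.7 + 3.9 = 9.6 per hour.
Over the interval, μ = 9.6 × 1/3 = 3.2 (a 20-minute interval = 1/3 hours).
P(N = 1) = e^(−3.2) · 3.2^1/1! ≈ 0.1304.

0.1304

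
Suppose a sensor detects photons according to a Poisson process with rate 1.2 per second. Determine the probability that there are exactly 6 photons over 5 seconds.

0.1606

Over the interval, μ = 1.2 × 5 = 6 (5 seconds).
P(N = 6) = e^(−μ) μ^6/6! = e^(−6) · 6^6/720 ≈ 0.1606.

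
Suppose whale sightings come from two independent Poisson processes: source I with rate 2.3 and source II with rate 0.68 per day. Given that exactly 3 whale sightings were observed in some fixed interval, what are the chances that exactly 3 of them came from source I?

0.4598

Given the total, each event is independently from source I with probability p = λ_I/(λ_I+λ_II) = 2.3/2.98 ≈ 0.7718.
So K ~ Binomial(3, 2.3/2.98): P(K = 3) = C(3,3) · (2.3/2.98)^3 · (0.68/2.98)^0 ≈ 0.4598.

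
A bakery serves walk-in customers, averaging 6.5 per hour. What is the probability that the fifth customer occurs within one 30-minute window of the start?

0.2283

Over the interval, μ = 6.5 × 0.5 = 3.25 (a 30-minute window = 0.5 hours).
The fifth arrival falls in the interval iff at least 5 events occur there: P(S_5 ≤ t) = P(N ≥ 5) = 1 − P(N ≤ 4) ≈ 0.2283.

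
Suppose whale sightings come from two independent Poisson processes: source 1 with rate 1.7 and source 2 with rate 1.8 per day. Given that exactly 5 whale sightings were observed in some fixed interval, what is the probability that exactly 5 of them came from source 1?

0.0270

Given the total, each event is independently from source 1 with probability p = λ_1/(λ_1+λ_2) = 1.7/3.5 ≈ 0.4857.
So K ~ Binomial(5, 1.7/3.5): P(K = 5) = C(5,5) · (1.7/3.5)^5 · (1.8/3.5)^0 ≈ 0.0270.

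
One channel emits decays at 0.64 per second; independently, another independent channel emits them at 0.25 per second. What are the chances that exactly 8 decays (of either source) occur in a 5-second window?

0.0445

Independent Poisson processes superpose: combined rate λ = 0.64 + 0.25 = 0.89 per second.
Over the interval, μ = 0.89 × 5 = 4.45 (a 5-second window = 5 seconds).
P(N = 8) = e^(−4.45) · 4.45^8/8! ≈ 0.0445.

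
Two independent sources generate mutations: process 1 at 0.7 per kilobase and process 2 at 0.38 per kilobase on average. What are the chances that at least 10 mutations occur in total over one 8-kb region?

0.3653

Independent Poisson processes superpose: combined rate λ = 0.7 + 0.38 = 1.08 per kilobase.
Over the interval, μ = 1.08 × 8 = 8.64 (an 8-kb region = 8 kilobases).
P(N ≥ 10) = 1 − P(N ≤ 9) ≈ 0.3653.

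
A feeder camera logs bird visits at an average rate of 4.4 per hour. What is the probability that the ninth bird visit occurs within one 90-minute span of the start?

0.2204

Over the interval, μ = 4.4 × 1.5 = 6.6 (a 90-minute span = 1.5 hours).
The ninth arrival falls in the interval iff at least 9 events occur there: P(S_9 ≤ t) = P(N ≥ 9) = 1 − P(N ≤ 8) ≈ 0.2204.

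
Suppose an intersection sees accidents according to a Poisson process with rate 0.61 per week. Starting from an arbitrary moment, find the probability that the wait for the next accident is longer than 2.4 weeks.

0.2313

The wait for the next event is exponential with rate λ = 0.61 per week.
P(T > 2.4) = e^(−λt) = e^(−0.61 × 2.4) = e^(−1.464) ≈ 0.2313.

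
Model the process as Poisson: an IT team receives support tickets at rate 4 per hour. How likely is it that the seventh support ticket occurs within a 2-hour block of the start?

Over the interval, μ = 4 × 2 = 8 (a 2-hour block = 2 hours).
The seventh arrival falls in the interval iff at least 7 events occur there: P(S_7 ≤ t) = P(N ≥ 7) = 1 − P(N ≤ 6) ≈ 0.6866.

0.6866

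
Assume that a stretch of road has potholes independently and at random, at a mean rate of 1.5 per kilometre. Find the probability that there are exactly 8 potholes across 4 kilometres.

Over the interval, μ = 1.5 × 4 = 6 (4 kilometres).
P(N = 8) = e^(−μ) μ^8/8! = e^(−6) · 6^8/40320 ≈ 0.1033.

0.1033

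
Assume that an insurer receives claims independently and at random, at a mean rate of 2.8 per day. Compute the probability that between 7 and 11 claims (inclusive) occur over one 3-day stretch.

0.5901

Over the interval, μ = 2.8 × 3 = 8.4 (a 3-day stretch = 3 days).
P(7 ≤ N ≤ 11) = Σ_{j=7}^{11} e^(−8.4) · 8.4^j/j! ≈ 0.5901.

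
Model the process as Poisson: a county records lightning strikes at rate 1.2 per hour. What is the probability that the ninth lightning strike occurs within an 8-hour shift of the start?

Over the interval, μ = 1.2 × 8 = 9.6 (an 8-hour shift = 8 hours).
The ninth arrival falls in the interval iff at least 9 events occur there: P(S_9 ≤ t) = P(N ≥ 9) = 1 − P(N ≤ 8) ≈ 0.6204.

0.6204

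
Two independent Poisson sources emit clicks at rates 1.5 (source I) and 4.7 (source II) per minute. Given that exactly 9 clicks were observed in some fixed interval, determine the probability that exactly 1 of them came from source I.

0.2375

Given the total, each event is independently from source I with probability p = λ_I/(λ_I+λ_II) = 1.5/6.2 ≈ 0.2419.
So K ~ Binomial(9, 1.5/6.2): P(K = 1) = C(9,1) · (1.5/6.2)^1 · (4.7/6.2)^8 ≈ 0.2375.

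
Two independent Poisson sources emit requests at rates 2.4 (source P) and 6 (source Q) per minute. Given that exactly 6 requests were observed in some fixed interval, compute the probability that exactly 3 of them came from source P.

0.1700

Given the total, each event is independently from source P with probability p = λ_P/(λ_P+λ_Q) = 2.4/8.4 ≈ 0.2857.
So K ~ Binomial(6, 2.4/8.4): P(K = 3) = C(6,3) · (2.4/8.4)^3 · (6/8.4)^3 ≈ 0.1700.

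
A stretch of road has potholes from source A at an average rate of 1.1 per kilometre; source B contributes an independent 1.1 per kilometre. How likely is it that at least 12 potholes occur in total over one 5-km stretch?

0.4207

Independent Poisson processes superpose: combined rate λ = 1.1 + 1.1 = 2.2 per kilometre.
Over the interval, μ = 2.2 × 5 = 11 (a 5-km stretch = 5 kilometres).
P(N ≥ 12) = 1 − P(N ≤ 11) ≈ 0.4207.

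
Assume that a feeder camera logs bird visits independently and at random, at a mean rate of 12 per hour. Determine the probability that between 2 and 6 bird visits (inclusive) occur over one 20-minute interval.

Over the interval, μ = 12 × 1/3 = 4 (a 20-minute interval = 1/3 hours).
P(2 ≤ N ≤ 6) = Σ_{j=2}^{6} e^(−4) · 4^j/j! ≈ 0.7977.

0.7977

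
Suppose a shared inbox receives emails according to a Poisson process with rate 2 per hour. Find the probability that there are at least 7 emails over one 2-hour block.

0.1107

Over the interval, μ = 2 × 2 = 4 (a 2-hour block = 2 hours).
P(N ≥ 7) = 1 − P(N ≤ 6) = 1 − Σ_{j=0}^{6} e^(−μ) μ^j/j! ≈ 0.1107.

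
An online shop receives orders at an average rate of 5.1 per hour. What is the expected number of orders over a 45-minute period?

E[N] = λt = 5.1 × 0.75 = 3.825 (a 45-minute period = 0.75 hours).

3.825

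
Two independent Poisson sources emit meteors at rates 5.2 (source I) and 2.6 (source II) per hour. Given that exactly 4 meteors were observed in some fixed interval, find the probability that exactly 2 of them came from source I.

0.2963

Given the total, each event is independently from source I with probability p = λ_I/(λ_I+λ_II) = 5.2/7.8 ≈ 0.6667.
So K ~ Binomial(4, 5.2/7.8): P(K = 2) = C(4,2) · (5.2/7.8)^2 · (2.6/7.8)^2 ≈ 0.2963.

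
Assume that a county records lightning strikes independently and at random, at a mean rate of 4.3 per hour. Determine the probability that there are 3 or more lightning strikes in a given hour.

With mean μ = 4.3 per hour,
P(N ≥ 3) = 1 − P(N ≤ 2) = 1 − Σ_{j=0}^{2} e^(−μ) μ^j/j! ≈ 0.8026.

0.8026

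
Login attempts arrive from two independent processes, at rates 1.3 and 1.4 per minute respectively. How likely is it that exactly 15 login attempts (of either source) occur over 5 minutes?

Independent Poisson processes superpose: combined rate λ = 1.3 + 1.4 = 2.7 per minute.
Over the interval, μ = 2.7 × 5 = 13.5 (5 minutes).
P(N = 15) = e^(−13.5) · 13.5^15/15! ≈ 0.0945.

0.0945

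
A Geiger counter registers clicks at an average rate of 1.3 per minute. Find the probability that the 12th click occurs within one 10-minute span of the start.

Over the interval, μ = 1.3 × 10 = 13 (a 10-minute span = 10 minutes).
The 12th arrival falls in the interval iff at least 12 events occur there: P(S_12 ≤ t) = P(N ≥ 12) = 1 − P(N ≤ 11) ≈ 0.6468.

0.6468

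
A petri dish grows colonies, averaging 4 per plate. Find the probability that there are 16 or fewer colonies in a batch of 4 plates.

Over the interval, μ = 4 × 4 = 16 (a batch of 4 plates = 4 plates).
P(N ≤ 16) = Σ_{j=0}^{16} e^(−μ) μ^j/j! ≈ 0.5660.

0.5660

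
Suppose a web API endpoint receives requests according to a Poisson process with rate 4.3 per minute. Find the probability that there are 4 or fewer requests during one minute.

0.5704

With mean μ = 4.3 per minute,
P(N ≤ 4) = Σ_{j=0}^{4} e^(−μ) μ^j/j! ≈ 0.5704.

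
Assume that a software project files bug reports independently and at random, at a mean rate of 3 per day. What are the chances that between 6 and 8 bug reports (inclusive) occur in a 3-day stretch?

0.3400

Over the interval, μ = 3 × 3 = 9 (a 3-day stretch = 3 days).
P(6 ≤ N ≤ 8) = Σ_{j=6}^{8} e^(−9) · 9^j/j! ≈ 0.3400.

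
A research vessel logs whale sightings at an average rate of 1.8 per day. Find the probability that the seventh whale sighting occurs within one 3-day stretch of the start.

Over the interval, μ = 1.8 × 3 = 5.4 (a 3-day stretch = 3 days).
The seventh arrival falls in the interval iff at least 7 events occur there: P(S_7 ≤ t) = P(N ≥ 7) = 1 − P(N ≤ 6) ≈ 0.2983.

0.2983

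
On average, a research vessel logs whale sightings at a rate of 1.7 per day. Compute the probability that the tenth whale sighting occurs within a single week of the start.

0.7488

Over the interval, μ = 1.7 × 7 = 11.9 (a week = 7 days).
The tenth arrival falls in the interval iff at least 10 events occur there: P(S_10 ≤ t) = P(N ≥ 10) = 1 − P(N ≤ 9) ≈ 0.7488.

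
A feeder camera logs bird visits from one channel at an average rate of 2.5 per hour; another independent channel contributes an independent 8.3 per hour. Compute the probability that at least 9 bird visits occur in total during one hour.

0.7498

Independent Poisson processes superpose: combined rate λ = 2.5 + 8.3 = 10.8 per hour.
So μ = 10.8.
P(N ≥ 9) = 1 − P(N ≤ 8) ≈ 0.7498.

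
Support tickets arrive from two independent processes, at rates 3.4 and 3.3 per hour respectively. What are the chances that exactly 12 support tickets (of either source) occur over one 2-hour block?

0.1060

Independent Poisson processes superpose: combined rate λ = 3.4 + 3.3 = 6.7 per hour.
Over the interval, μ = 6.7 × 2 = 13.4 (a 2-hour block = 2 hours).
P(N = 12) = e^(−13.4) · 13.4^12/12! ≈ 0.1060.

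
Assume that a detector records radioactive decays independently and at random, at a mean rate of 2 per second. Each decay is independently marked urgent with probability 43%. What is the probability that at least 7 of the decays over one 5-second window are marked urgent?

0.1442

Thinning: the decays that are marked urgent themselves form a Poisson process with rate 0.43 × 2 = 0.86 per second.
Over the interval, μ = 0.86 × 5 = 4.3 (a 5-second window = 5 seconds).
P(N ≥ 7) = 1 − P(N ≤ 6) ≈ 0.1442.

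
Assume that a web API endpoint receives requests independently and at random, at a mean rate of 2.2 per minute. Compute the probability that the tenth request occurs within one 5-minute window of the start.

0.6595

Over the interval, μ = 2.2 × 5 = 11 (a 5-minute window = 5 minutes).
The tenth arrival falls in the interval iff at least 10 events occur there: P(S_10 ≤ t) = P(N ≥ 10) = 1 − P(N ≤ 9) ≈ 0.6595.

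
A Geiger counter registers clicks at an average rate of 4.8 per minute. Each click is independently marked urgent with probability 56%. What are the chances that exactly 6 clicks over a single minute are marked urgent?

Thinning: the clicks that are marked urgent themselves form a Poisson process with rate 0.56 × 4.8 = 2.688 per minute.
So μ = 2.688.
P(N = 6) = e^(−2.688) · 2.688^6/6! ≈ 0.0356.

0.0356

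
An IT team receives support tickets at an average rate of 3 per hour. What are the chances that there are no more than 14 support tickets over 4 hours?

0.7720

Over the interval, μ = 3 × 4 = 12 (4 hours).
P(N ≤ 14) = Σ_{j=0}^{14} e^(−μ) μ^j/j! ≈ 0.7720.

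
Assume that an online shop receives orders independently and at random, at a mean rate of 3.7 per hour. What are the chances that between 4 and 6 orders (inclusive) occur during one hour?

With mean μ = 3.7 per hour,
P(4 ≤ N ≤ 6) = Σ_{j=4}^{6} e^(−3.7) · 3.7^j/j! ≈ 0.4240.

0.4240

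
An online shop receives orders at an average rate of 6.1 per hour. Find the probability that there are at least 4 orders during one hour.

With mean μ = 6.1 per hour,
P(N ≥ 4) = 1 − P(N ≤ 3) = 1 − Σ_{j=0}^{3} e^(−μ) μ^j/j! ≈ 0.8575.

0.8575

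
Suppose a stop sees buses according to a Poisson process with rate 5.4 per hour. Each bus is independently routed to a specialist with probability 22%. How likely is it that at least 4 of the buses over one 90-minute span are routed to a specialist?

0.1058

Thinning: the buses that are routed to a specialist themselves form a Poisson process with rate 0.22 × 5.4 = 1.188 per hour.
Over the interval, μ = 1.188 × 1.5 = 1.782 (a 90-minute span = 1.5 hours).
P(N ≥ 4) = 1 − P(N ≤ 3) ≈ 0.1058.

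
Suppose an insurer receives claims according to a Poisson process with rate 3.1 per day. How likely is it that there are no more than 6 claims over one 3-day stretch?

0.1808

Over the interval, μ = 3.1 × 3 = 9.3 (a 3-day stretch = 3 days).
P(N ≤ 6) = Σ_{j=0}^{6} e^(−μ) μ^j/j! ≈ 0.1808.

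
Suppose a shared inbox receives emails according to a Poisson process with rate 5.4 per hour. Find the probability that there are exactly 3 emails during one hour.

0.1185

With mean μ = 5.4 per hour,
P(N = 3) = e^(−μ) μ^3/3! = e^(−5.4) · 5.4^3/6 ≈ 0.1185.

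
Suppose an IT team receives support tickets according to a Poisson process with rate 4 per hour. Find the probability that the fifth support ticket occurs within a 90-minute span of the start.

Over the interval, μ = 4 × 1.5 = 6 (a 90-minute span = 1.5 hours).
The fifth arrival falls in the interval iff at least 5 events occur there: P(S_5 ≤ t) = P(N ≥ 5) = 1 − P(N ≤ 4) ≈ 0.7149.

0.7149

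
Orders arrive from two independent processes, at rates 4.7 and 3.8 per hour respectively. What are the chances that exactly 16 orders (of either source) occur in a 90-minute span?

0.0677

Independent Poisson processes superpose: combined rate λ = 4.7 + 3.8 = 8.5 per hour.
Over the interval, μ = 8.5 × 1.5 = 12.75 (a 90-minute span = 1.5 hours).
P(N = 16) = e^(−12.75) · 12.75^16/16! ≈ 0.0677.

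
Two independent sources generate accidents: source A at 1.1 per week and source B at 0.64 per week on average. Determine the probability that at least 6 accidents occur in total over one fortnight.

Independent Poisson processes superpose: combined rate λ = 1.1 + 0.64 = 1.74 per week.
Over the interval, μ = 1.74 × 2 = 3.48 (a fortnight = 2 weeks).
P(N ≥ 6) = 1 − P(N ≤ 5) ≈ 0.1398.

0.1398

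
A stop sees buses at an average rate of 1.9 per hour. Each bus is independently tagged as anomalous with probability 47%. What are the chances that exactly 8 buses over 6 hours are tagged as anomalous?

0.0794

Thinning: the buses that are tagged as anomalous themselves form a Poisson process with rate 0.47 × 1.9 = 0.893 per hour.
Over the interval, μ = 0.893 × 6 = 5.358 (6 hours).
P(N = 8) = e^(−5.358) · 5.358^8/8! ≈ 0.0794.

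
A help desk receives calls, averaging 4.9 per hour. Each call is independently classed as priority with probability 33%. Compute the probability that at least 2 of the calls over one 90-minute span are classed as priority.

0.6971

Thinning: the calls that are classed as priority themselves form a Poisson process with rate 0.33 × 4.9 = 1.617 per hour.
Over the interval, μ = 1.617 × 1.5 = 2.4255 (a 90-minute span = 1.5 hours).
P(N ≥ 2) = 1 − P(N ≤ 1) ≈ 0.6971.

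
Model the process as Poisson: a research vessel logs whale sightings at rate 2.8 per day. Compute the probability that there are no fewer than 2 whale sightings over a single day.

With mean μ = 2.8 per day,
P(N ≥ 2) = 1 − P(N ≤ 1) = 1 − Σ_{j=0}^{1} e^(−μ) μ^j/j! ≈ 0.7689.

0.7689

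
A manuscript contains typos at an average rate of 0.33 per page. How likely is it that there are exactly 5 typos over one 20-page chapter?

0.1420

Over the interval, μ = 0.33 × 20 = 6.6 (a 20-page chapter = 20 pages).
P(N = 5) = e^(−μ) μ^5/5! = e^(−6.6) · 6.6^5/120 ≈ 0.1420.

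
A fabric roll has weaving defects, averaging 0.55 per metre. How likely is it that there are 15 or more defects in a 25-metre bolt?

0.4031

Over the interval, μ = 0.55 × 25 = 13.75 (a 25-metre bolt = 25 metres).
P(N ≥ 15) = 1 − P(N ≤ 14) = 1 − Σ_{j=0}^{14} e^(−μ) μ^j/j! ≈ 0.4031.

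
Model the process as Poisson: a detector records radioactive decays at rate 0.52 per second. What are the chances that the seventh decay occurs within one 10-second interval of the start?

0.2676

Over the interval, μ = 0.52 × 10 = 5.2 (a 10-second interval = 10 seconds).
The seventh arrival falls in the interval iff at least 7 events occur there: P(S_7 ≤ t) = P(N ≥ 7) = 1 − P(N ≤ 6) ≈ 0.2676.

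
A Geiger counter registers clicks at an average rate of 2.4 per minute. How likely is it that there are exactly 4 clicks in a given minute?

With mean μ = 2.4 per minute,
P(N = 4) = e^(−μ) μ^4/4! = e^(−2.4) · 2.4^4/24 ≈ 0.1254.

0.1254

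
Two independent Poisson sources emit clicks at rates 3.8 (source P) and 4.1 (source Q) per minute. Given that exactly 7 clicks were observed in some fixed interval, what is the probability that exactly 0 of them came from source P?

Given the total, each event is independently from source P with probability p = λ_P/(λ_P+λ_Q) = 3.8/7.9 ≈ 0.4810.
So K ~ Binomial(7, 3.8/7.9): P(K = 0) = C(7,0) · (3.8/7.9)^0 · (4.1/7.9)^7 ≈ 0.0101.

0.0101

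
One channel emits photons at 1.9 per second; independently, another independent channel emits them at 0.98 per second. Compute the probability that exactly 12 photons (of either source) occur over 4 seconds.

0.1132

Independent Poisson processes superpose: combined rate λ = 1.9 + 0.98 = 2.88 per second.
Over the interval, μ = 2.88 × 4 = 11.52 (4 seconds).
P(N = 12) = e^(−11.52) · 11.52^12/12! ≈ 0.1132.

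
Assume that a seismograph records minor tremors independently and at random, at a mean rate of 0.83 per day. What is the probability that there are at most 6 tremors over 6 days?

Over the interval, μ = 0.83 × 6 = 4.98 (6 days).
P(N ≤ 6) = Σ_{j=0}^{6} e^(−μ) μ^j/j! ≈ 0.7651.

0.7651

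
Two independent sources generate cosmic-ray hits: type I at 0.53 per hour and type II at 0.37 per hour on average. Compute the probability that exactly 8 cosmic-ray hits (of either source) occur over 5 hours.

Independent Poisson processes superpose: combined rate λ = 0.53 + 0.37 = 0.9 per hour.
Over the interval, μ = 0.9 × 5 = 4.5 (5 hours).
P(N = 8) = e^(−4.5) · 4.5^8/8! ≈ 0.0463.

0.0463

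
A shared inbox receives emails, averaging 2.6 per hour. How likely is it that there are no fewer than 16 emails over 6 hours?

0.4931

Over the interval, μ = 2.6 × 6 = 15.6 (6 hours).
P(N ≥ 16) = 1 − P(N ≤ 15) = 1 − Σ_{j=0}^{15} e^(−μ) μ^j/j! ≈ 0.4931.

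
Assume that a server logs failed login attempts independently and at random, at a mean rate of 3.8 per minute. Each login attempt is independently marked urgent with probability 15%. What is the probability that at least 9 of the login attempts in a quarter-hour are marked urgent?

Thinning: the login attempts that are marked urgent themselves form a Poisson process with rate 0.15 × 3.8 = 0.57 per minute.
Over the interval, μ = 0.57 × 15 = 8.55 (a quarter-hour = 15 minutes).
P(N ≥ 9) = 1 − P(N ≤ 8) ≈ 0.4838.

0.4838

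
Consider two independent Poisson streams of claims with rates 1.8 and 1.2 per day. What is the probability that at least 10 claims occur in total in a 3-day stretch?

Independent Poisson processes superpose: combined rate λ = 1.8 + 1.2 = 3 per day.
Over the interval, μ = 3 × 3 = 9 (a 3-day stretch = 3 days).
P(N ≥ 10) = 1 − P(N ≤ 9) ≈ 0.4126.

0.4126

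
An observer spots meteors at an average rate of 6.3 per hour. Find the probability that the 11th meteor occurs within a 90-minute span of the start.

0.3485

Over the interval, μ = 6.3 × 1.5 = 9.45 (a 90-minute span = 1.5 hours).
The 11th arrival falls in the interval iff at least 11 events occur there: P(S_11 ≤ t) = P(N ≥ 11) = 1 − P(N ≤ 10) ≈ 0.3485.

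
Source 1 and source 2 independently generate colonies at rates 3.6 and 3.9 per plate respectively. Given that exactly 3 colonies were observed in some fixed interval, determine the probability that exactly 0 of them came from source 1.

0.1406

Given the total, each event is independently from source 1 with probability p = λ_1/(λ_1+λ_2) = 3.6/7.5 = 0.4800.
So K ~ Binomial(3, 3.6/7.5): P(K = 0) = C(3,0) · (3.6/7.5)^0 · (3.9/7.5)^3 ≈ 0.1406.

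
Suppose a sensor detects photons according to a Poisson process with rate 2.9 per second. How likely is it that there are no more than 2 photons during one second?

With mean μ = 2.9 per second,
P(N ≤ 2) = Σ_{j=0}^{2} e^(−μ) μ^j/j! ≈ 0.4460.

0.4460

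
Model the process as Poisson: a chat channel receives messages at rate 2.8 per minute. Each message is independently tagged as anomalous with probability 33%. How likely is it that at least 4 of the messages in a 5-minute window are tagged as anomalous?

Thinning: the messages that are tagged as anomalous themselves form a Poisson process with rate 0.33 × 2.8 = 0.924 per minute.
Over the interval, μ = 0.924 × 5 = 4.62 (a 5-minute window = 5 minutes).
P(N ≥ 4) = 1 − P(N ≤ 3) ≈ 0.6775.

0.6775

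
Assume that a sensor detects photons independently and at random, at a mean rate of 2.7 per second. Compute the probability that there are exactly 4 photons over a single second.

0.1488

With mean μ = 2.7 per second,
P(N = 4) = e^(−μ) μ^4/4! = e^(−2.7) · 2.7^4/24 ≈ 0.1488.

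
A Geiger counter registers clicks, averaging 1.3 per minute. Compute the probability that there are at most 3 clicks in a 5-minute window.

Over the interval, μ = 1.3 × 5 = 6.5 (a 5-minute window = 5 minutes).
P(N ≤ 3) = Σ_{j=0}^{3} e^(−μ) μ^j/j! ≈ 0.1118.

0.1118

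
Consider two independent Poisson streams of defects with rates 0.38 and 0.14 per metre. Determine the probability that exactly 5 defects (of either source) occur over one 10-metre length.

0.1748

Independent Poisson processes superpose: combined rate λ = 0.38 + 0.14 = 0.52 per metre.
Over the interval, μ = 0.52 × 10 = 5.2 (a 10-metre length = 10 metres).
P(N = 5) = e^(−5.2) · 5.2^5/5! ≈ 0.1748.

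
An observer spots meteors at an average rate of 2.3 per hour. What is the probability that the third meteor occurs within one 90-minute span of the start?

Over the interval, μ = 2.3 × 1.5 = 3.45 (a 90-minute span = 1.5 hours).
The third arrival falls in the interval iff at least 3 events occur there: P(S_3 ≤ t) = P(N ≥ 3) = 1 − P(N ≤ 2) ≈ 0.6698.

0.6698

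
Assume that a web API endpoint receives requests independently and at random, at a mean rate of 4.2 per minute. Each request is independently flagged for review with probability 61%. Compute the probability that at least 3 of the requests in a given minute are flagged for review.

Thinning: the requests that are flagged for review themselves form a Poisson process with rate 0.61 × 4.2 = 2.562 per minute.
So μ = 2.562.
P(N ≥ 3) = 1 − P(N ≤ 2) ≈ 0.4720.

0.4720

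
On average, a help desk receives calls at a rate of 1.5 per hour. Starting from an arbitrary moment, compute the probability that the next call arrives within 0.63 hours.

0.6113

Inter-arrival times are exponential with rate λ = 1.5 per hour.
P(T ≤ 0.63) = 1 − e^(−λt) = 1 − e^(−1.5 × 0.63) = 1 − e^(−0.945) ≈ 0.6113.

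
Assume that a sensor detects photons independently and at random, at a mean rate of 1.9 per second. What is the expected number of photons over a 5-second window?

9.5

E[N] = λt = 1.9 × 5 = 9.5 (a 5-second window = 5 seconds).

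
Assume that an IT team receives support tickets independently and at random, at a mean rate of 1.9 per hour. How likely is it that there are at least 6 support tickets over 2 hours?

0.1844

Over the interval, μ = 1.9 × 2 = 3.8 (2 hours).
P(N ≥ 6) = 1 − P(N ≤ 5) = 1 − Σ_{j=0}^{5} e^(−μ) μ^j/j! ≈ 0.1844.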